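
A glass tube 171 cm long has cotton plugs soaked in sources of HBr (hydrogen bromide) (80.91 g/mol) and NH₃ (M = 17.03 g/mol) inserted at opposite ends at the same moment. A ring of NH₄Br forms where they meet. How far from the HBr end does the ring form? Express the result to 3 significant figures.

The fronts meet when d_HBr + d_NH₃ = L with d_HBr/d_NH₃ = √(M_NH₃/M_HBr) (Graham's law). Here √(M_NH₃/M_HBr) = √(17.03/80.91) = 0.4588.
With d_HBr + d_NH₃ = 171 cm, d_NH₃ = 171/(1 + 0.4588) = 117.2 cm.
d_HBr = 171 − 117.2 = 53.8 cm.

53.8 cm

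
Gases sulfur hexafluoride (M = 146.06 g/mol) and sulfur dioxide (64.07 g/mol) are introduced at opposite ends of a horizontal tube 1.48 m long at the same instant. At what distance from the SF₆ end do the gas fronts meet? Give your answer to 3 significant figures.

0.590 m

The fronts meet when d_SF₆ + d_SO₂ = L with d_SF₆/d_SO₂ = √(M_SO₂/M_SF₆) (Graham's law). Here √(M_SO₂/M_SF₆) = √(64.07/146.06) = 0.6623.
With d_SF₆ + d_SO₂ = 1.48 m, d_SO₂ = 1.48/(1 + 0.6623) = 0.8903 m.
d_SF₆ = 1.48 − 0.8903 = 0.590 m.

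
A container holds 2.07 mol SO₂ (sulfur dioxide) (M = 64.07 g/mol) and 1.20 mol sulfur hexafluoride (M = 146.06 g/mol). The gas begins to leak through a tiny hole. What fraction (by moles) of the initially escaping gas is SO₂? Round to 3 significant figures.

Effusion rate of each component ∝ n_i/√M_i (partial pressure × 1/√M).
x_SO₂(eff) = (n_SO₂/√M_SO₂) / (n_SO₂/√M_SO₂ + n_SF₆/√M_SF₆)
= (2.07/√64.07) / (2.07/√64.07 + 1.20/√146.06) = 0.2586/(0.2586 + 0.09929) = 0.723.

0.723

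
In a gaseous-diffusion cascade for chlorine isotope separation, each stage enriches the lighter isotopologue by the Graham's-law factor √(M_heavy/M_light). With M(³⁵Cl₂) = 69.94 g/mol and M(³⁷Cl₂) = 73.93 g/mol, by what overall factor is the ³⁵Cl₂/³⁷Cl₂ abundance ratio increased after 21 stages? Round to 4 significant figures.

After 21 stages the ratio has grown by (√(73.93/69.94))^21 = (73.93/69.94)^(21/2).
= 1.05705^(21/2) = 1.791.

1.791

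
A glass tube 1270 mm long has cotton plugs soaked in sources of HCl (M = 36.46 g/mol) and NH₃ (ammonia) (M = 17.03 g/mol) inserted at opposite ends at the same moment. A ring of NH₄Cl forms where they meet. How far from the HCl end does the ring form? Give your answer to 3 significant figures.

Distances travelled in equal time are proportional to diffusion rates, so d_HCl/d_NH₃ = √(M_NH₃/M_HCl) = √(17.03/36.46) = 0.6834.
With d_HCl + d_NH₃ = 1270 mm, d_NH₃ = 1270/(1 + 0.6834) = 754.4 mm.
d_HCl = 1270 − 754.4 = 516 mm.

516 mm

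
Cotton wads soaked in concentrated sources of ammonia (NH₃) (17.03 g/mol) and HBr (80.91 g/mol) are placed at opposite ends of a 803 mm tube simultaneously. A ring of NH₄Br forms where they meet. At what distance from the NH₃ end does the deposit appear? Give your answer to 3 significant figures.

550 mm

The fronts meet when d_NH₃ + d_HBr = L with d_NH₃/d_HBr = √(M_HBr/M_NH₃) (Graham's law). Here √(M_HBr/M_NH₃) = √(80.91/17.03) = 2.180.
With d_NH₃ + d_HBr = 803 mm, d_HBr = 803/(1 + 2.180) = 252.5 mm.
d_NH₃ = 803 − 252.5 = 550 mm.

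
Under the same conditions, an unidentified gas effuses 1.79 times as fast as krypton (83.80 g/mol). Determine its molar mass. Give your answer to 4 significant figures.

Graham's law gives rate_X/rate_Kr = √(M_Kr/M_X).
1.79 = √(83.80/M_X)
M_X = 83.80 / 1.79² = 83.80 / 3.204 = 26.15 g/mol

26.15 g/mol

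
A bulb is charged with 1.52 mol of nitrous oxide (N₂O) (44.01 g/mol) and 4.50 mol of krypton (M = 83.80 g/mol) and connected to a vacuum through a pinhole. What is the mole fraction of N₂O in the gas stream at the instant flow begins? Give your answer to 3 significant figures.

The effusion rate of species i is ∝ p_i/√M_i ∝ n_i/√M_i.
So x_N₂O in the escaping gas = (n_N₂O/√M_N₂O) / Σ(n_i/√M_i)
= (1.52/√44.01) / (1.52/√44.01 + 4.50/√83.80) = 0.2291/(0.2291 + 0.4916) = 0.318.

0.318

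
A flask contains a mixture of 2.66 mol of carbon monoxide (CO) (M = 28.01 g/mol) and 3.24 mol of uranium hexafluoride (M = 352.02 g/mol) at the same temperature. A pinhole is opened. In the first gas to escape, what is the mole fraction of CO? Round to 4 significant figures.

Effusion rate of each component ∝ n_i/√M_i (partial pressure × 1/√M).
x_CO(eff) = (n_CO/√M_CO) / (n_CO/√M_CO + n_UF₆/√M_UF₆)
= (2.66/√28.01) / (2.66/√28.01 + 3.24/√352.02) = 0.5026/(0.5026 + 0.1727) = 0.7443.

0.7443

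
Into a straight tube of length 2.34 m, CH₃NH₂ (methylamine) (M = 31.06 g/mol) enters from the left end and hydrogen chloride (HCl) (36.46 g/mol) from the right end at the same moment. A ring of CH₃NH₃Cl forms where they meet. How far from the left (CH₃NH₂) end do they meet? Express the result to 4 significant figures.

In equal time, each gas travels a distance ∝ its rate ∝ 1/√M, so d_CH₃NH₂/d_HCl = √(M_HCl/M_CH₃NH₂) = √(36.46/31.06) = 1.083.
With d_CH₃NH₂ + d_HCl = 2.34 m, d_HCl = 2.34/(1 + 1.083) = 1.123 m.
d_CH₃NH₂ = 2.34 − 1.123 = 1.217 m.

1.217 m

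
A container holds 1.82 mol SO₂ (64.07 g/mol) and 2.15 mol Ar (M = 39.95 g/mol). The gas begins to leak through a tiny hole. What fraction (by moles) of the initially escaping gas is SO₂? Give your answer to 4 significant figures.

The effusion rate of species i is ∝ p_i/√M_i ∝ n_i/√M_i.
Mole fraction of SO₂ in the effusate = (n_SO₂/√M_SO₂) / (n_SO₂/√M_SO₂ + n_Ar/√M_Ar)
= (1.82/√64.07) / (1.82/√64.07 + 2.15/√39.95) = 0.2274/(0.2274 + 0.3402) = 0.4006.

0.4006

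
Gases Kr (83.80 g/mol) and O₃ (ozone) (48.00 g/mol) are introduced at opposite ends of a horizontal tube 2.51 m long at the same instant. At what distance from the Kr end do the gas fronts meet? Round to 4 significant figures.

Distances travelled in equal time are proportional to diffusion rates, so d_Kr/d_O₃ = √(M_O₃/M_Kr) = √(48.00/83.80) = 0.7568.
With d_Kr + d_O₃ = 2.51 m, d_O₃ = 2.51/(1 + 0.7568) = 1.429 m.
d_Kr = 2.51 − 1.429 = 1.081 m.

1.081 m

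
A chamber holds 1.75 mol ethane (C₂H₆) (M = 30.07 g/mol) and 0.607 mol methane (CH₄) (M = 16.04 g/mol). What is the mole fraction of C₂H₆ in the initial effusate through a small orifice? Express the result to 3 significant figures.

0.678

Rate_i ∝ x_i/√M_i (Graham's law weighted by mole fraction), so the effusate composition follows n_i/√M_i.
Mole fraction of C₂H₆ in the effusate = (n_C₂H₆/√M_C₂H₆) / (n_C₂H₆/√M_C₂H₆ + n_CH₄/√M_CH₄)
= (1.75/√30.07) / (1.75/√30.07 + 0.607/√16.04) = 0.3191/(0.3191 + 0.1516) = 0.678.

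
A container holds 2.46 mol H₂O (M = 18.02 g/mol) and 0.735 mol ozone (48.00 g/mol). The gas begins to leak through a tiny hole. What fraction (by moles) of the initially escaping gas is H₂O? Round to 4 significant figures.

Effusion rate of each component ∝ n_i/√M_i (partial pressure × 1/√M).
Mole fraction of H₂O in the effusate = (n_H₂O/√M_H₂O) / (n_H₂O/√M_H₂O + n_O₃/√M_O₃)
= (2.46/√18.02) / (2.46/√18.02 + 0.735/√48.00) = 0.5795/(0.5795 + 0.1061) = 0.8453.

0.8453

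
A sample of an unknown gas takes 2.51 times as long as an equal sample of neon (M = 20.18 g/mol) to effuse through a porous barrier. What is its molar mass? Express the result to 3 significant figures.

From Graham's law, t_X/t_Ne = √(M_X/M_Ne).
2.51 = √(M_X/20.18)
M_X = 20.18 × 2.51² = 20.18 × 6.300 = 127 g/mol

127 g/mol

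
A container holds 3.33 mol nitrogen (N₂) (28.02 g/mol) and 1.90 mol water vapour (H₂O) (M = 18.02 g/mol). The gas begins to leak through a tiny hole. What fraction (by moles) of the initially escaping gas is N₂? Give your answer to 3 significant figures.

0.584

The effusion rate of species i is ∝ p_i/√M_i ∝ n_i/√M_i.
So x_N₂ in the escaping gas = (n_N₂/√M_N₂) / Σ(n_i/√M_i)
= (3.33/√28.02) / (3.33/√28.02 + 1.90/√18.02) = 0.6291/(0.6291 + 0.4476) = 0.584.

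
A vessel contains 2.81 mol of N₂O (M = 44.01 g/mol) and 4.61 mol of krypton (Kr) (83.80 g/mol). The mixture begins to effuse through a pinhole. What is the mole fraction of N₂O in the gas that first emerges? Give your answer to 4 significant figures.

Each component's effusion rate ∝ (its partial pressure)·(1/√M) ∝ n_i/√M_i.
Mole fraction of N₂O in the effusate = (n_N₂O/√M_N₂O) / (n_N₂O/√M_N₂O + n_Kr/√M_Kr)
= (2.81/√44.01) / (2.81/√44.01 + 4.61/√83.80) = 0.4236/(0.4236 + 0.5036) = 0.4568.

0.4568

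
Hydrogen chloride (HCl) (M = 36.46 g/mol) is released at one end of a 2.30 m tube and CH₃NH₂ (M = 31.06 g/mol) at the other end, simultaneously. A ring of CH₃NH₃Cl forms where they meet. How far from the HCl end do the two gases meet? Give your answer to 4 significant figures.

1.104 m

Graham's law gives d_HCl/d_CH₃NH₂ = rate_HCl/rate_CH₃NH₂ = √(M_CH₃NH₂/M_HCl) = √(31.06/36.46) = 0.9230.
With d_HCl + d_CH₃NH₂ = 2.30 m, d_CH₃NH₂ = 2.30/(1 + 0.9230) = 1.196 m.
d_HCl = 2.30 − 1.196 = 1.104 m.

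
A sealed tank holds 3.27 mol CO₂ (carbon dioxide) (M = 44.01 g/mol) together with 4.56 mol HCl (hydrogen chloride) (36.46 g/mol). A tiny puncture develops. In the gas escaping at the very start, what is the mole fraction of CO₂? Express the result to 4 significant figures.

Each component's effusion rate ∝ (its partial pressure)·(1/√M) ∝ n_i/√M_i.
x_CO₂(eff) = (n_CO₂/√M_CO₂) / (n_CO₂/√M_CO₂ + n_HCl/√M_HCl)
= (3.27/√44.01) / (3.27/√44.01 + 4.56/√36.46) = 0.4929/(0.4929 + 0.7552) = 0.3949.

0.3949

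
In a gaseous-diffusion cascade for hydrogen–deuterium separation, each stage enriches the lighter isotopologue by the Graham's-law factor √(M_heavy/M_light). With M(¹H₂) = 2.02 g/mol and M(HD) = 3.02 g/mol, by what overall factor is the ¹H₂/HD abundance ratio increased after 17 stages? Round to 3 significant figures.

30.5

Overall factor = α^17 with α = √(3.02/2.02), i.e. (3.02/2.02)^(17/2).
= 1.49505^(17/2) = 30.5.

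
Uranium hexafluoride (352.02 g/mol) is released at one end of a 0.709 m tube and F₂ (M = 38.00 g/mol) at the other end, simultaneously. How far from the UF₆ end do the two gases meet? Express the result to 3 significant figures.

0.175 m

Distances travelled in equal time are proportional to diffusion rates, so d_UF₆/d_F₂ = √(M_F₂/M_UF₆) = √(38.00/352.02) = 0.3286.
With d_UF₆ + d_F₂ = 0.709 m, d_F₂ = 0.709/(1 + 0.3286) = 0.5337 m.
d_UF₆ = 0.709 − 0.5337 = 0.175 m.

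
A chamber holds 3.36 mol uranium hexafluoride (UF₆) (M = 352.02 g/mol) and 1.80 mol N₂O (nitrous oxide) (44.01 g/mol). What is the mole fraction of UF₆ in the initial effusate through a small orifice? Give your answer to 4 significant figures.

Each component's effusion rate ∝ (its partial pressure)·(1/√M) ∝ n_i/√M_i.
So x_UF₆ in the escaping gas = (n_UF₆/√M_UF₆) / Σ(n_i/√M_i)
= (3.36/√352.02) / (3.36/√352.02 + 1.80/√44.01) = 0.1791/(0.1791 + 0.2713) = 0.3976.

0.3976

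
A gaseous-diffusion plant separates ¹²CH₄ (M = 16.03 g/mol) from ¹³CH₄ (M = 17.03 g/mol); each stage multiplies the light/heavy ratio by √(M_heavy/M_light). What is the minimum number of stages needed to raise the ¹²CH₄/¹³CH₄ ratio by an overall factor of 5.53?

Single-stage factor α = √(17.03/16.03), so ln α = ½ ln(1.06238) = 0.03026.
Need α^N ≥ 5.53 ⇒ N ≥ ln(5.53) / ln α = 1.710 / 0.03026 = 56.52.
Rounding up, N = 57 stages.

57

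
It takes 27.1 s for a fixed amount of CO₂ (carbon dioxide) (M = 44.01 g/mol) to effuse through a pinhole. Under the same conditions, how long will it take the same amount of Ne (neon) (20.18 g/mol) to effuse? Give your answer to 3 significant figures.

From Graham's law, t_Ne/t_CO₂ = √(M_Ne/M_CO₂) = √(20.18/44.01) = √0.4585 = 0.6772.
So the time for Ne is 27.1 × 0.6772 = 18.4 s.

18.4 s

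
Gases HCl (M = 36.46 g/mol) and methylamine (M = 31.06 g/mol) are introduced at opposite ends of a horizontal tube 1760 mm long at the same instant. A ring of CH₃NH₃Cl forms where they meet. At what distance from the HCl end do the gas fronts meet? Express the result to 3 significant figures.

845 mm

The fronts meet when d_HCl + d_CH₃NH₂ = L with d_HCl/d_CH₃NH₂ = √(M_CH₃NH₂/M_HCl) (Graham's law). Here √(M_CH₃NH₂/M_HCl) = √(31.06/36.46) = 0.9230.
With d_HCl + d_CH₃NH₂ = 1760 mm, d_CH₃NH₂ = 1760/(1 + 0.9230) = 915.2 mm.
d_HCl = 1760 − 915.2 = 845 mm.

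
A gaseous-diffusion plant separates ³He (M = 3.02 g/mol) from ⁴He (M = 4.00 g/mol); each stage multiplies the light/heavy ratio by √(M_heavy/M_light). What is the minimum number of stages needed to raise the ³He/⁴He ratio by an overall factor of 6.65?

With α = √(4.00/3.02) per stage, ln α = ½ ln(1.32450) = 0.1405.
Need α^N ≥ 6.65 ⇒ N ≥ ln(6.65) / ln α = 1.895 / 0.1405 = 13.48.
So at least 14 stages are needed.

14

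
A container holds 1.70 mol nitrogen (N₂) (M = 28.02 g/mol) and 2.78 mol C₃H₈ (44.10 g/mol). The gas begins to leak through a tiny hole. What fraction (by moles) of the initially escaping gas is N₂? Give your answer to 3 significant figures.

0.434

Effusion rate of each component ∝ n_i/√M_i (partial pressure × 1/√M).
x_N₂(eff) = (n_N₂/√M_N₂) / (n_N₂/√M_N₂ + n_C₃H₈/√M_C₃H₈)
= (1.70/√28.02) / (1.70/√28.02 + 2.78/√44.10) = 0.3212/(0.3212 + 0.4186) = 0.434.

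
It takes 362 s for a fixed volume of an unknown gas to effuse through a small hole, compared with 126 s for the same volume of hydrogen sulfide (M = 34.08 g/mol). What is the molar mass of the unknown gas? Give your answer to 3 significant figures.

Graham's law gives t_X/t_H₂S = √(M_X/M_H₂S).
362/126 = 2.873 = √(M_X/34.08)
M_X = 34.08 × 2.873² = 34.08 × 8.254 = 281 g/mol

281 g/mol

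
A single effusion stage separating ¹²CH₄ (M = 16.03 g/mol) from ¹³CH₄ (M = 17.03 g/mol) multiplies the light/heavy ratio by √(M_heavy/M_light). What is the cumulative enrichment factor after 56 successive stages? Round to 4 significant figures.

5.443

Overall factor = α^56 with α = √(17.03/16.03), i.e. (17.03/16.03)^(56/2).
= 1.06238^28 = 5.443.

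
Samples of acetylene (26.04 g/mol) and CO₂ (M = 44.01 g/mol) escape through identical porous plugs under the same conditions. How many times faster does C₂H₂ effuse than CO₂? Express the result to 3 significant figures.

1.30

From Graham's law, rate_C₂H₂/rate_CO₂ = √(M_CO₂/M_C₂H₂) = √(44.01/26.04) = √1.690 = 1.30.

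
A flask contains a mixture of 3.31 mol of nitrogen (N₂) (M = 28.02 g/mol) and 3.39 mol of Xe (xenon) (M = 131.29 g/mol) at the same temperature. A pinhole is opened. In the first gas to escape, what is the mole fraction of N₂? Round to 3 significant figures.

0.679

Effusion rate of each component ∝ n_i/√M_i (partial pressure × 1/√M).
x_N₂(eff) = (n_N₂/√M_N₂) / (n_N₂/√M_N₂ + n_Xe/√M_Xe)
= (3.31/√28.02) / (3.31/√28.02 + 3.39/√131.29) = 0.6253/(0.6253 + 0.2959) = 0.679.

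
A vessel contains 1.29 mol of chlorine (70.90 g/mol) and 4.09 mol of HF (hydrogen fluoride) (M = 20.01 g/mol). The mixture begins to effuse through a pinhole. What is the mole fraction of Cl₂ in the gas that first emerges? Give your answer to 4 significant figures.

0.1435

Effusion rate of each component ∝ n_i/√M_i (partial pressure × 1/√M).
x_Cl₂(eff) = (n_Cl₂/√M_Cl₂) / (n_Cl₂/√M_Cl₂ + n_HF/√M_HF)
= (1.29/√70.90) / (1.29/√70.90 + 4.09/√20.01) = 0.1532/(0.1532 + 0.9143) = 0.1435.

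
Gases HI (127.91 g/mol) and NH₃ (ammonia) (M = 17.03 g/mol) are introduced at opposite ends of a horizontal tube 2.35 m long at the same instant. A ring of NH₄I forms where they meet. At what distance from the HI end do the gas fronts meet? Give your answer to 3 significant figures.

Graham's law gives d_HI/d_NH₃ = rate_HI/rate_NH₃ = √(M_NH₃/M_HI) = √(17.03/127.91) = 0.3649.
With d_HI + d_NH₃ = 2.35 m, d_NH₃ = 2.35/(1 + 0.3649) = 1.722 m.
d_HI = 2.35 − 1.722 = 0.628 m.

0.628 m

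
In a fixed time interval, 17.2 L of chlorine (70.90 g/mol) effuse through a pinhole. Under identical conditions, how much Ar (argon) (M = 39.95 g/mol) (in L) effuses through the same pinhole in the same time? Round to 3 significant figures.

22.9 L

Using Graham's law: rate_Ar/rate_Cl₂ = √(M_Cl₂/M_Ar) = √(70.90/39.95) = √1.775 = 1.332.
So the volume for Ar is 17.2 × 1.332 = 22.9 L.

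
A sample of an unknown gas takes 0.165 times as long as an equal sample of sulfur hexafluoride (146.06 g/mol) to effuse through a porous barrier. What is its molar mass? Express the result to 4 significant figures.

Since effusion rate ∝ 1/√M, t_X/t_SF₆ = √(M_X/M_SF₆).
0.165 = √(M_X/146.06)
M_X = 146.06 × 0.165² = 146.06 × 0.02723 = 3.976 g/mol

3.976 g/mol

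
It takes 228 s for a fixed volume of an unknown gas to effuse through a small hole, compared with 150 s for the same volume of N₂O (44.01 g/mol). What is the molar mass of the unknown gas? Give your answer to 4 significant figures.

101.7 g/mol

From Graham's law, t_X/t_N₂O = √(M_X/M_N₂O).
228/150 = 1.520 = √(M_X/44.01)
M_X = 44.01 × 1.520² = 44.01 × 2.310 = 101.7 g/mol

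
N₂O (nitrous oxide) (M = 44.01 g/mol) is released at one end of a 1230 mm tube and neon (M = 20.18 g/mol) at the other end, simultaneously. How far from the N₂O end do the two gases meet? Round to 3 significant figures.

497 mm

In equal time, each gas travels a distance ∝ its rate ∝ 1/√M, so d_N₂O/d_Ne = √(M_Ne/M_N₂O) = √(20.18/44.01) = 0.6772.
With d_N₂O + d_Ne = 1230 mm, d_Ne = 1230/(1 + 0.6772) = 733.4 mm.
d_N₂O = 1230 − 733.4 = 497 mm.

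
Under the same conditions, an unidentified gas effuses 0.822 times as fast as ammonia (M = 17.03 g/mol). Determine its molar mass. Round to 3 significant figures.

Graham's law gives rate_X/rate_NH₃ = √(M_NH₃/M_X).
0.822 = √(17.03/M_X)
M_X = 17.03 / 0.822² = 17.03 / 0.6757 = 25.2 g/mol

25.2 g/mol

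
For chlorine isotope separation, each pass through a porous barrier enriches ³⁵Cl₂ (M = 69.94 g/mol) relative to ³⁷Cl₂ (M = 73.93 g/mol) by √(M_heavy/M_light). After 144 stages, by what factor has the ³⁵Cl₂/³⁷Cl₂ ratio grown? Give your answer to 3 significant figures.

Overall factor = α^144 with α = √(73.93/69.94), i.e. (73.93/69.94)^(144/2).
= 1.05705^72 = 54.3.

54.3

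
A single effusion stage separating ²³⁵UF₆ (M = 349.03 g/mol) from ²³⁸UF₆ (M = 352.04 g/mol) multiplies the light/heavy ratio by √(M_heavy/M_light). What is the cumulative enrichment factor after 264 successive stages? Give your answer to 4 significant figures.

Overall factor = α^264 with α = √(352.04/349.03), i.e. (352.04/349.03)^(264/2).
= 1.00862^132 = 3.106.

3.106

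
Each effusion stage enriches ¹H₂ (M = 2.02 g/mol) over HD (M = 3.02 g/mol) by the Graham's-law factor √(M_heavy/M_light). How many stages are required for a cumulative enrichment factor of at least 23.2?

Single-stage factor α = √(3.02/2.02), so ln α = ½ ln(1.49505) = 0.2011.
Need α^N ≥ 23.2 ⇒ N ≥ ln(23.2) / ln α = 3.144 / 0.2011 = 15.64.
Rounding up, N = 16 stages.

16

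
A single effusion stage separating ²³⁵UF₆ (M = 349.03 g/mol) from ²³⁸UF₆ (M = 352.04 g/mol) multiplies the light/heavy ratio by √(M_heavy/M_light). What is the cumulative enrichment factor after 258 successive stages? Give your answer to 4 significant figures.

Each stage multiplies the ratio by α = √(352.04/349.03), so after 258 stages the overall factor is α^258 = (352.04/349.03)^(258/2).
= 1.00862^129 = 3.027.

3.027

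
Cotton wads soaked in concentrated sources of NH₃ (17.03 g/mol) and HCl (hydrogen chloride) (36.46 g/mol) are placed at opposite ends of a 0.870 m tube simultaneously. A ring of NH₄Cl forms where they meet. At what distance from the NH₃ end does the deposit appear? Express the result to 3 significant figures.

Graham's law gives d_NH₃/d_HCl = rate_NH₃/rate_HCl = √(M_HCl/M_NH₃) = √(36.46/17.03) = 1.463.
With d_NH₃ + d_HCl = 0.870 m, d_HCl = 0.870/(1 + 1.463) = 0.3532 m.
d_NH₃ = 0.870 − 0.3532 = 0.517 m.

0.517 m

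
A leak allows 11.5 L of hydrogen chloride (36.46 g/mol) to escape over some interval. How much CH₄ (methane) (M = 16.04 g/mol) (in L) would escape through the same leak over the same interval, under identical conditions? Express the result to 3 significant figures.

Using Graham's law: rate_CH₄/rate_HCl = √(M_HCl/M_CH₄) = √(36.46/16.04) = √2.273 = 1.508.
So the volume for CH₄ is 11.5 × 1.508 = 17.3 L.

17.3 L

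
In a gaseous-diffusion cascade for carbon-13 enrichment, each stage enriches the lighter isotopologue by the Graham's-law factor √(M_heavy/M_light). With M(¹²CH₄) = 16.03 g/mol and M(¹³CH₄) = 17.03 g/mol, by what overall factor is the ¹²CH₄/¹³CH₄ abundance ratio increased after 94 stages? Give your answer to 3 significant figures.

17.2

Each stage multiplies the ratio by α = √(17.03/16.03), so after 94 stages the overall factor is α^94 = (17.03/16.03)^(94/2).
= 1.06238^47 = 17.2.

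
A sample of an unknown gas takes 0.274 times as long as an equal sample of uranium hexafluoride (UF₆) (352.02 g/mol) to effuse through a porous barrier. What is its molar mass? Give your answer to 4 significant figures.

Using Graham's law: t_X/t_UF₆ = √(M_X/M_UF₆).
0.274 = √(M_X/352.02)
M_X = 352.02 × 0.274² = 352.02 × 0.07508 = 26.43 g/mol

26.43 g/mol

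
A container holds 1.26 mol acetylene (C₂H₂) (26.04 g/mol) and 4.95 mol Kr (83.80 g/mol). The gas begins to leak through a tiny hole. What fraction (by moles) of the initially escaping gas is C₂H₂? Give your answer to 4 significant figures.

Rate_i ∝ x_i/√M_i (Graham's law weighted by mole fraction), so the effusate composition follows n_i/√M_i.
Mole fraction of C₂H₂ in the effusate = (n_C₂H₂/√M_C₂H₂) / (n_C₂H₂/√M_C₂H₂ + n_Kr/√M_Kr)
= (1.26/√26.04) / (1.26/√26.04 + 4.95/√83.80) = 0.2469/(0.2469 + 0.5407) = 0.3135.

0.3135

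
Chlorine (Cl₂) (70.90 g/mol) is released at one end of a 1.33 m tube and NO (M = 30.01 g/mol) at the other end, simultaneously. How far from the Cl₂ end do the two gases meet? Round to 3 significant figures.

0.524 m

Graham's law gives d_Cl₂/d_NO = rate_Cl₂/rate_NO = √(M_NO/M_Cl₂) = √(30.01/70.90) = 0.6506.
With d_Cl₂ + d_NO = 1.33 m, d_NO = 1.33/(1 + 0.6506) = 0.8058 m.
d_Cl₂ = 1.33 − 0.8058 = 0.524 m.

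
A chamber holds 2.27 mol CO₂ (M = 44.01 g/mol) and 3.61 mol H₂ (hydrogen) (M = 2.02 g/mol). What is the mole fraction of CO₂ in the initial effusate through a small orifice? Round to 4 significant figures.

0.1187

Rate_i ∝ x_i/√M_i (Graham's law weighted by mole fraction), so the effusate composition follows n_i/√M_i.
Mole fraction of CO₂ in the effusate = (n_CO₂/√M_CO₂) / (n_CO₂/√M_CO₂ + n_H₂/√M_H₂)
= (2.27/√44.01) / (2.27/√44.01 + 3.61/√2.02) = 0.3422/(0.3422 + 2.540) = 0.1187.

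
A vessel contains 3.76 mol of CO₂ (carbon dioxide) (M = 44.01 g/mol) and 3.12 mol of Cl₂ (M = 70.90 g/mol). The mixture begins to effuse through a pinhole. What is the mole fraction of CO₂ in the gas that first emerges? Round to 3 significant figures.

0.605

Rate_i ∝ x_i/√M_i (Graham's law weighted by mole fraction), so the effusate composition follows n_i/√M_i.
Mole fraction of CO₂ in the effusate = (n_CO₂/√M_CO₂) / (n_CO₂/√M_CO₂ + n_Cl₂/√M_Cl₂)
= (3.76/√44.01) / (3.76/√44.01 + 3.12/√70.90) = 0.5668/(0.5668 + 0.3705) = 0.605.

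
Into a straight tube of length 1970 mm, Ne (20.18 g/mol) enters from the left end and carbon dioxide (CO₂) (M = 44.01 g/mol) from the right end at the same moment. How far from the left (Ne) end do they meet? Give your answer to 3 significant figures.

1170 mm

In equal time, each gas travels a distance ∝ its rate ∝ 1/√M, so d_Ne/d_CO₂ = √(M_CO₂/M_Ne) = √(44.01/20.18) = 1.477.
With d_Ne + d_CO₂ = 1970 mm, d_CO₂ = 1970/(1 + 1.477) = 795.4 mm.
d_Ne = 1970 − 795.4 = 1170 mm.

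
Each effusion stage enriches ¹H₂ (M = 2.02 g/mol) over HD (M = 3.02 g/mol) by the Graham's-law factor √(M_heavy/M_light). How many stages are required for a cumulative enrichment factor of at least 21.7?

16

Per stage α = (3.02/2.02)^(1/2) = 1.49505^0.5, giving ln α = 0.2011.
Need α^N ≥ 21.7 ⇒ N ≥ ln(21.7) / ln α = 3.077 / 0.2011 = 15.30.
So at least 16 stages are needed.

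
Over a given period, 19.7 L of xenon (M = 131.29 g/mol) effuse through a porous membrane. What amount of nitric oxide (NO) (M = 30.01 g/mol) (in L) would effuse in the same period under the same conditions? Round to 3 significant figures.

Graham's law gives rate_NO/rate_Xe = √(M_Xe/M_NO) = √(131.29/30.01) = √4.375 = 2.092.
So the volume for NO is 19.7 × 2.092 = 41.2 L.

41.2 L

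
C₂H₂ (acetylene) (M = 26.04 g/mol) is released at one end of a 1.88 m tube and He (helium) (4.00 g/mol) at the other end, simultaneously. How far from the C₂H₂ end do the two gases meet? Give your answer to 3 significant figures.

0.529 m

The fronts meet when d_C₂H₂ + d_He = L with d_C₂H₂/d_He = √(M_He/M_C₂H₂) (Graham's law). Here √(M_He/M_C₂H₂) = √(4.00/26.04) = 0.3919.
With d_C₂H₂ + d_He = 1.88 m, d_He = 1.88/(1 + 0.3919) = 1.351 m.
d_C₂H₂ = 1.88 − 1.351 = 0.529 m.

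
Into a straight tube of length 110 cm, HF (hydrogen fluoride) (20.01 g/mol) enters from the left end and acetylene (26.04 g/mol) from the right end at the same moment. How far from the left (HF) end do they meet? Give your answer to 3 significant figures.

Distances travelled in equal time are proportional to diffusion rates, so d_HF/d_C₂H₂ = √(M_C₂H₂/M_HF) = √(26.04/20.01) = 1.141.
With d_HF + d_C₂H₂ = 110 cm, d_C₂H₂ = 110/(1 + 1.141) = 51.38 cm.
d_HF = 110 − 51.38 = 58.6 cm.

58.6 cm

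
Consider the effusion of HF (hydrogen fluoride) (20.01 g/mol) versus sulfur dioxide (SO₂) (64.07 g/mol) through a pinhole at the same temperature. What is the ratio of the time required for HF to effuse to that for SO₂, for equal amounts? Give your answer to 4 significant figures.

0.5589

From Graham's law, t_HF/t_SO₂ = √(M_HF/M_SO₂) = √(20.01/64.07) = √0.3123 = 0.5589.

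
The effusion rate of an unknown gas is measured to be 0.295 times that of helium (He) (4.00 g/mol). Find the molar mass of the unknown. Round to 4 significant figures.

45.96 g/mol

From Graham's law, rate_X/rate_He = √(M_He/M_X).
0.295 = √(4.00/M_X)
M_X = 4.00 / 0.295² = 4.00 / 0.08702 = 45.96 g/mol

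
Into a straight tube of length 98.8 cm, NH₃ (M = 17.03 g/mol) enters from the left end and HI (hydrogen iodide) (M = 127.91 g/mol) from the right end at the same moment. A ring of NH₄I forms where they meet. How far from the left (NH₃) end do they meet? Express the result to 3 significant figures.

72.4 cm

In equal time, each gas travels a distance ∝ its rate ∝ 1/√M, so d_NH₃/d_HI = √(M_HI/M_NH₃) = √(127.91/17.03) = 2.741.
With d_NH₃ + d_HI = 98.8 cm, d_HI = 98.8/(1 + 2.741) = 26.41 cm.
d_NH₃ = 98.8 − 26.41 = 72.4 cm.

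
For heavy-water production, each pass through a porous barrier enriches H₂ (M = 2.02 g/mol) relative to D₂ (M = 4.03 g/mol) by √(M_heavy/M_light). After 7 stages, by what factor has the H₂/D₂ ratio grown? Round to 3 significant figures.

Each stage multiplies the ratio by α = √(4.03/2.02), so after 7 stages the overall factor is α^7 = (4.03/2.02)^(7/2).
= 1.99505^(7/2) = 11.2.

11.2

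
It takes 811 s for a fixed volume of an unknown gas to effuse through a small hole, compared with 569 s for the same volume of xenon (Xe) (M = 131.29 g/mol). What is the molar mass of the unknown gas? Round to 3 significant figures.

267 g/mol

Graham's law gives t_X/t_Xe = √(M_X/M_Xe).
811/569 = 1.425 = √(M_X/131.29)
M_X = 131.29 × 1.425² = 131.29 × 2.032 = 267 g/mol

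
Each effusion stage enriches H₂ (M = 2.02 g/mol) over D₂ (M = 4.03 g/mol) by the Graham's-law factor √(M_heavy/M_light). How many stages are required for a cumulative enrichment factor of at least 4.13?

5

Single-stage factor α = √(4.03/2.02), so ln α = ½ ln(1.99505) = 0.3453.
Need α^N ≥ 4.13 ⇒ N ≥ ln(4.13) / ln α = 1.418 / 0.3453 = 4.11.
Minimum whole number of stages: N = 5.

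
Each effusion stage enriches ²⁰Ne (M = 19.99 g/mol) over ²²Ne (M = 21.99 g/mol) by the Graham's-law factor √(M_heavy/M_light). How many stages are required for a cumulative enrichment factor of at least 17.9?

Single-stage factor α = √(21.99/19.99), so ln α = ½ ln(1.10005) = 0.04768.
Need α^N ≥ 17.9 ⇒ N ≥ ln(17.9) / ln α = 2.885 / 0.04768 = 60.51.
Minimum whole number of stages: N = 61.

61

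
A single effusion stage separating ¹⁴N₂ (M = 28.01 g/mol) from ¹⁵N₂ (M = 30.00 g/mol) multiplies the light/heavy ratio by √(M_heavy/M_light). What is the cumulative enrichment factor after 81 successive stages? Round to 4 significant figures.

16.11

After 81 stages the ratio has grown by (√(30.00/28.01))^81 = (30.00/28.01)^(81/2).
= 1.07105^(81/2) = 16.11.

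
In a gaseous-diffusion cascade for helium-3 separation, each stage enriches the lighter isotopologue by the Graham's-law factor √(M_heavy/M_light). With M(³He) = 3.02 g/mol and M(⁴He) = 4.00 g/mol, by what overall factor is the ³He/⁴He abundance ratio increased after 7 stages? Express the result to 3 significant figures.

Overall factor = α^7 with α = √(4.00/3.02), i.e. (4.00/3.02)^(7/2).
= 1.32450^(7/2) = 2.67.

2.67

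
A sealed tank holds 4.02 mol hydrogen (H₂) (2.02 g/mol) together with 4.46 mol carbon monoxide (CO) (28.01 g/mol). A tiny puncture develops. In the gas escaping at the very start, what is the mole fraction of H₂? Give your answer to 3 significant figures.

0.770

The effusion rate of species i is ∝ p_i/√M_i ∝ n_i/√M_i.
So x_H₂ in the escaping gas = (n_H₂/√M_H₂) / Σ(n_i/√M_i)
= (4.02/√2.02) / (4.02/√2.02 + 4.46/√28.01) = 2.828/(2.828 + 0.8427) = 0.770.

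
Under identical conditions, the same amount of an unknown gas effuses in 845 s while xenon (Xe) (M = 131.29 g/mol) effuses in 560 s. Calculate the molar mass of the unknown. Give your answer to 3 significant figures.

From Graham's law, t_X/t_Xe = √(M_X/M_Xe).
845/560 = 1.509 = √(M_X/131.29)
M_X = 131.29 × 1.509² = 131.29 × 2.277 = 299 g/mol

299 g/mol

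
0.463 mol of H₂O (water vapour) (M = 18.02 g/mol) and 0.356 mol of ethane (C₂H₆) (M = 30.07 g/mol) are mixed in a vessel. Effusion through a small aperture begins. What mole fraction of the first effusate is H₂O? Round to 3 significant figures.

Each component's effusion rate ∝ (its partial pressure)·(1/√M) ∝ n_i/√M_i.
Mole fraction of H₂O in the effusate = (n_H₂O/√M_H₂O) / (n_H₂O/√M_H₂O + n_C₂H₆/√M_C₂H₆)
= (0.463/√18.02) / (0.463/√18.02 + 0.356/√30.07) = 0.1091/(0.1091 + 0.06492) = 0.627.

0.627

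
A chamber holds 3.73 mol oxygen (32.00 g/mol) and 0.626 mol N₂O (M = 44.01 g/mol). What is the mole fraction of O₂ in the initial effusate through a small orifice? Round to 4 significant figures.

Each component's effusion rate ∝ (its partial pressure)·(1/√M) ∝ n_i/√M_i.
x_O₂(eff) = (n_O₂/√M_O₂) / (n_O₂/√M_O₂ + n_N₂O/√M_N₂O)
= (3.73/√32.00) / (3.73/√32.00 + 0.626/√44.01) = 0.6594/(0.6594 + 0.09436) = 0.8748.

0.8748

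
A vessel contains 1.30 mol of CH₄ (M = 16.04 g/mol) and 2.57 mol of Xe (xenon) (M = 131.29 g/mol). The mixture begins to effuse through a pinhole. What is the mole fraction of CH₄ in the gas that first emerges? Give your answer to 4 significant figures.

0.5914

Rate_i ∝ x_i/√M_i (Graham's law weighted by mole fraction), so the effusate composition follows n_i/√M_i.
Mole fraction of CH₄ in the effusate = (n_CH₄/√M_CH₄) / (n_CH₄/√M_CH₄ + n_Xe/√M_Xe)
= (1.30/√16.04) / (1.30/√16.04 + 2.57/√131.29) = 0.3246/(0.3246 + 0.2243) = 0.5914.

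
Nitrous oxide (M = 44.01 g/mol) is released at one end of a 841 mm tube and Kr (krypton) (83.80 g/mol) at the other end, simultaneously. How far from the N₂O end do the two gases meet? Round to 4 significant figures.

The fronts meet when d_N₂O + d_Kr = L with d_N₂O/d_Kr = √(M_Kr/M_N₂O) (Graham's law). Here √(M_Kr/M_N₂O) = √(83.80/44.01) = 1.380.
With d_N₂O + d_Kr = 841 mm, d_Kr = 841/(1 + 1.380) = 353.4 mm.
d_N₂O = 841 − 353.4 = 487.6 mm.

487.6 mm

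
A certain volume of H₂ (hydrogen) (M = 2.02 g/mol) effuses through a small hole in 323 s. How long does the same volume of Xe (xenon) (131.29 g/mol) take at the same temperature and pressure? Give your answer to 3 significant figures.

2600 s

Graham's law gives t_Xe/t_H₂ = √(M_Xe/M_H₂) = √(131.29/2.02) = √65.00 = 8.062.
So the time for Xe is 323 × 8.062 = 2600 s.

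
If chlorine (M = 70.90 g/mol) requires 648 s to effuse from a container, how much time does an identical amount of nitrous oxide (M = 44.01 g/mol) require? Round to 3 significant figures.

Graham's law gives t_N₂O/t_Cl₂ = √(M_N₂O/M_Cl₂) = √(44.01/70.90) = √0.6207 = 0.7879.
So the time for N₂O is 648 × 0.7879 = 511 s.

511 s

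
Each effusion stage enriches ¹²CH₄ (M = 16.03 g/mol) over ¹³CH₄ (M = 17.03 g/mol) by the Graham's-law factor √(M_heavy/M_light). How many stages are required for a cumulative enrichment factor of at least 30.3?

113

Single-stage factor α = √(17.03/16.03), so ln α = ½ ln(1.06238) = 0.03026.
Need α^N ≥ 30.3 ⇒ N ≥ ln(30.3) / ln α = 3.411 / 0.03026 = 112.74.
So at least 113 stages are needed.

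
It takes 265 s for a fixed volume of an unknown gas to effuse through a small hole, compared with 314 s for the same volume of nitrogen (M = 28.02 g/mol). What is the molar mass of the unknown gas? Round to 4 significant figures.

Since effusion rate ∝ 1/√M, t_X/t_N₂ = √(M_X/M_N₂).
265/314 = 0.8439 = √(M_X/28.02)
M_X = 28.02 × 0.8439² = 28.02 × 0.7122 = 19.96 g/mol

19.96 g/mol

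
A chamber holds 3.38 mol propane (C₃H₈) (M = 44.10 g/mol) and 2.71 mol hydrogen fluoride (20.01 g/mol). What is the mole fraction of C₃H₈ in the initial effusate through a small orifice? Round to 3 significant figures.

0.457

Rate_i ∝ x_i/√M_i (Graham's law weighted by mole fraction), so the effusate composition follows n_i/√M_i.
So x_C₃H₈ in the escaping gas = (n_C₃H₈/√M_C₃H₈) / Σ(n_i/√M_i)
= (3.38/√44.10) / (3.38/√44.10 + 2.71/√20.01) = 0.5090/(0.5090 + 0.6058) = 0.457.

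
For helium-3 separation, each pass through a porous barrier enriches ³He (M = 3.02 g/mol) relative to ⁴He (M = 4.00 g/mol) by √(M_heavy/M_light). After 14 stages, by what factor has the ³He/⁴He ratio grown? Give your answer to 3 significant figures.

After 14 stages the ratio has grown by (√(4.00/3.02))^14 = (4.00/3.02)^(14/2).
= 1.32450^7 = 7.15.

7.15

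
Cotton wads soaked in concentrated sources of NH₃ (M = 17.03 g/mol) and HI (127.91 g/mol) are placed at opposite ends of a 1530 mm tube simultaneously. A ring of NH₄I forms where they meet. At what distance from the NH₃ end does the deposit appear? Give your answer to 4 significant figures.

Distances travelled in equal time are proportional to diffusion rates, so d_NH₃/d_HI = √(M_HI/M_NH₃) = √(127.91/17.03) = 2.741.
With d_NH₃ + d_HI = 1530 mm, d_HI = 1530/(1 + 2.741) = 409.0 mm.
d_NH₃ = 1530 − 409.0 = 1121 mm.

1121 mm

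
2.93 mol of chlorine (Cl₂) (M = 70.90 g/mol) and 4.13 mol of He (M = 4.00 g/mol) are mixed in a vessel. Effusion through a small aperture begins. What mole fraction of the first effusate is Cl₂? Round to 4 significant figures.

Effusion rate of each component ∝ n_i/√M_i (partial pressure × 1/√M).
Mole fraction of Cl₂ in the effusate = (n_Cl₂/√M_Cl₂) / (n_Cl₂/√M_Cl₂ + n_He/√M_He)
= (2.93/√70.90) / (2.93/√70.90 + 4.13/√4.00) = 0.3480/(0.3480 + 2.065) = 0.1442.

0.1442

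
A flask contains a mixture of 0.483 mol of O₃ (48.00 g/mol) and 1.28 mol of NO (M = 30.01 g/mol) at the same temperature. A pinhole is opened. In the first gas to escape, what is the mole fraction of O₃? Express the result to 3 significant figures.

0.230

Effusion rate of each component ∝ n_i/√M_i (partial pressure × 1/√M).
Mole fraction of O₃ in the effusate = (n_O₃/√M_O₃) / (n_O₃/√M_O₃ + n_NO/√M_NO)
= (0.483/√48.00) / (0.483/√48.00 + 1.28/√30.01) = 0.06972/(0.06972 + 0.2337) = 0.230.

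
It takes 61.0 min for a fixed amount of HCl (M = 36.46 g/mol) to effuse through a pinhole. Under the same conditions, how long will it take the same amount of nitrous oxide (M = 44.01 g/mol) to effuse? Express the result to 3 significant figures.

67.0 min

Since effusion rate ∝ 1/√M, t_N₂O/t_HCl = √(M_N₂O/M_HCl) = √(44.01/36.46) = √1.207 = 1.099.
So the time for N₂O is 61.0 × 1.099 = 67.0 min.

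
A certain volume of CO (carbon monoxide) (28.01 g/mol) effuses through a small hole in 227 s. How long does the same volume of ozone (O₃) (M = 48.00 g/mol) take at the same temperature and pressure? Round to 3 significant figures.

297 s

From Graham's law, t_O₃/t_CO = √(M_O₃/M_CO) = √(48.00/28.01) = √1.714 = 1.309.
So the time for O₃ is 227 × 1.309 = 297 s.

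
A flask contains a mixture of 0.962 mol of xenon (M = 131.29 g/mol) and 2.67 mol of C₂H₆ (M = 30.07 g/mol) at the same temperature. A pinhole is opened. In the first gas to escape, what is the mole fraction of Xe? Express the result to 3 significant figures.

The effusion rate of species i is ∝ p_i/√M_i ∝ n_i/√M_i.
Mole fraction of Xe in the effusate = (n_Xe/√M_Xe) / (n_Xe/√M_Xe + n_C₂H₆/√M_C₂H₆)
= (0.962/√131.29) / (0.962/√131.29 + 2.67/√30.07) = 0.08396/(0.08396 + 0.4869) = 0.147.

0.147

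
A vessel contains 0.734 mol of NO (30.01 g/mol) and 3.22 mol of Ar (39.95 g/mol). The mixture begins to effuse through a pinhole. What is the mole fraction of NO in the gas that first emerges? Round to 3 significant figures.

Each component's effusion rate ∝ (its partial pressure)·(1/√M) ∝ n_i/√M_i.
So x_NO in the escaping gas = (n_NO/√M_NO) / Σ(n_i/√M_i)
= (0.734/√30.01) / (0.734/√30.01 + 3.22/√39.95) = 0.1340/(0.1340 + 0.5094) = 0.208.

0.208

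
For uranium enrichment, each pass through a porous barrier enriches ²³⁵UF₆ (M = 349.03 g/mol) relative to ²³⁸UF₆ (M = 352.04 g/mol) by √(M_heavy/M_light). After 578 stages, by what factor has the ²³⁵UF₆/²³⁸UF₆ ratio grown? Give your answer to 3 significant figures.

12.0

Overall factor = α^578 with α = √(352.04/349.03), i.e. (352.04/349.03)^(578/2).
= 1.00862^289 = 12.0.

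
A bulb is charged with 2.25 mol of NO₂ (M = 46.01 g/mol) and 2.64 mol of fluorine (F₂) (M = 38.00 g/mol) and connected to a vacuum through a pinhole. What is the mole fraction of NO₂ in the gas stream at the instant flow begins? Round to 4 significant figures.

0.4365

Effusion rate of each component ∝ n_i/√M_i (partial pressure × 1/√M).
x_NO₂(eff) = (n_NO₂/√M_NO₂) / (n_NO₂/√M_NO₂ + n_F₂/√M_F₂)
= (2.25/√46.01) / (2.25/√46.01 + 2.64/√38.00) = 0.3317/(0.3317 + 0.4283) = 0.4365.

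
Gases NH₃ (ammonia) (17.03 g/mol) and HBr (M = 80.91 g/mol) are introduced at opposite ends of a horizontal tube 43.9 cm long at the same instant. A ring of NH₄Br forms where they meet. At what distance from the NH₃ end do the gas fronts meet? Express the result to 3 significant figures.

Distances travelled in equal time are proportional to diffusion rates, so d_NH₃/d_HBr = √(M_HBr/M_NH₃) = √(80.91/17.03) = 2.180.
With d_NH₃ + d_HBr = 43.9 cm, d_HBr = 43.9/(1 + 2.180) = 13.81 cm.
d_NH₃ = 43.9 − 13.81 = 30.1 cm.

30.1 cm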